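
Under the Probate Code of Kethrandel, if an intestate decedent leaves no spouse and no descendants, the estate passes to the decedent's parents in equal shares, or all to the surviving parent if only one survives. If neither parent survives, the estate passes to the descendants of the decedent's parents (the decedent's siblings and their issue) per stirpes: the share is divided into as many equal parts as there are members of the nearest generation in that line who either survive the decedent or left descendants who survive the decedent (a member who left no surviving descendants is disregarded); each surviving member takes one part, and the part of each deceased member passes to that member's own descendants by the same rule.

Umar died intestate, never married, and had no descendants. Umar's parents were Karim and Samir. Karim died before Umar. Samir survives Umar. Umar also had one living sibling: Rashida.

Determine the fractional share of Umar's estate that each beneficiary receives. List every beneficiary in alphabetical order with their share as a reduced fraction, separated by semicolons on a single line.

Only one parent, Samir, survives, so Samir takes the entire estate. The siblings take nothing because a surviving parent has priority.

Samir 1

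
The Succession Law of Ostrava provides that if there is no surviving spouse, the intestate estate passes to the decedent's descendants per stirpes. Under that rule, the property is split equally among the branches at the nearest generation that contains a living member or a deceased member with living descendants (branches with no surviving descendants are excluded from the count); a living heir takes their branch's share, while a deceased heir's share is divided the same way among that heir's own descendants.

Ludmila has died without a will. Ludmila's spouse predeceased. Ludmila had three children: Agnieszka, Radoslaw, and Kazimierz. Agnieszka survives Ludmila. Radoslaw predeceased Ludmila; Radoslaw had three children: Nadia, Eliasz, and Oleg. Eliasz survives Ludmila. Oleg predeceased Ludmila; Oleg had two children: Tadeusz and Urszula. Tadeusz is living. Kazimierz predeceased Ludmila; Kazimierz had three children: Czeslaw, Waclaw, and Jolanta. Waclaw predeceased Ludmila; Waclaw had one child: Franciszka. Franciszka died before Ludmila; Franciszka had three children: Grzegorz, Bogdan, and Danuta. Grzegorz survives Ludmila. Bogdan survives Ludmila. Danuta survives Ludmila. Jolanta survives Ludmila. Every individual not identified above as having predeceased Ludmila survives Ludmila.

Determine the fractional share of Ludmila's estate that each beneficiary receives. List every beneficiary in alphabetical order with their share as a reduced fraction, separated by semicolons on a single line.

Agnieszka 1/3; Bogdan 1/27; Czeslaw 1/9; Danuta 1/27; Eliasz 1/9; Grzegorz 1/27; Jolanta 1/9; Nadia 1/9; Tadeusz 1/18; Urszula 1/18

There is no surviving spouse, so the entire estate passes to Ludmila's descendants per stirpes.
The estate is divided into 3 equal shares of 1/3 among Agnieszka, Radoslaw, Kazimierz.
Agnieszka is living and takes 1/3.
Radoslaw predeceased; the 1/3 allotted to Radoslaw's branch passes to Radoslaw's issue by representation.
The 1/3 is divided into 3 equal shares of 1/9 among Nadia, Eliasz, Oleg.
Nadia is living and takes 1/9.
Eliasz is living and takes 1/9.
Oleg predeceased; the 1/9 allotted to Oleg's branch passes to Oleg's issue by representation.
The 1/9 is divided into 2 equal shares of 1/18 among Tadeusz, Urszula.
Tadeusz is living and takes 1/18.
Urszula is living and takes 1/18.
Kazimierz predeceased; the 1/3 allotted to Kazimierz's branch passes to Kazimierz's issue by representation.
The 1/3 is divided into 3 equal shares of 1/9 among Czeslaw, Waclaw, Jolanta.
Czeslaw is living and takes 1/9.
Waclaw predeceased; the 1/9 allotted to Waclaw's branch passes to Waclaw's issue by representation.
Franciszka's line is the sole branch at this level, so the full 1/9 passes to Franciszka's issue by representation.
The 1/9 is divided into 3 equal shares of 1/27 among Grzegorz, Bogdan, Danuta.
Grzegorz is living and takes 1/27.
Bogdan is living and takes 1/27.
Danuta is living and takes 1/27.
Jolanta is living and takes 1/9.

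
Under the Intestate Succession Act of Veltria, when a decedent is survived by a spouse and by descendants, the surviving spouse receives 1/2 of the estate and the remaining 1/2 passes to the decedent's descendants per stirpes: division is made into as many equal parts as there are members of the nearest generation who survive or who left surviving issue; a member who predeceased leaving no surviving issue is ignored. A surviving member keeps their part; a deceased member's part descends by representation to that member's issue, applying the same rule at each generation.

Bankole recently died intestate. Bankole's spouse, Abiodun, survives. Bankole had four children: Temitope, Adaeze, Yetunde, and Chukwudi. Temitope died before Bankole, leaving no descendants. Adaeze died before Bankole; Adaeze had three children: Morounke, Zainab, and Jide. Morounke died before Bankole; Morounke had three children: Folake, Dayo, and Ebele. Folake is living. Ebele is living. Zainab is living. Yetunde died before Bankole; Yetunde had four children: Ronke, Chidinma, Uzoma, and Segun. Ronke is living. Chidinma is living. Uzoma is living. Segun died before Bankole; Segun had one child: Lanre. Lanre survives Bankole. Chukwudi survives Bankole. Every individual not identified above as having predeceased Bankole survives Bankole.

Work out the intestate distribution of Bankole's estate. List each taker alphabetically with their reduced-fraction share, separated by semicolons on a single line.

Abiodun, as surviving spouse, takes 1/2.
The remaining 1/2 passes to Bankole's descendants per stirpes.
Temitope left no surviving issue, so that branch lapses and is disregarded.
The 1/2 is divided into 3 equal shares of 1/6 among Adaeze, Yetunde, Chukwudi.
Adaeze predeceased; the 1/6 allotted to Adaeze's branch passes to Adaeze's issue by representation.
The 1/6 is divided into 3 equal shares of 1/18 among Morounke, Zainab, Jide.
Morounke predeceased; the 1/18 allotted to Morounke's branch passes to Morounke's issue by representation.
The 1/18 is divided into 3 equal shares of 1/54 among Folake, Dayo, Ebele.
Folake is living and takes 1/54.
Dayo is living and takes 1/54.
Ebele is living and takes 1/54.
Zainab is living and takes 1/18.
Jide is living and takes 1/18.
Yetunde predeceased; the 1/6 allotted to Yetunde's branch passes to Yetunde's issue by representation.
The 1/6 is divided into 4 equal shares of 1/24 among Ronke, Chidinma, Uzoma, Segun.
Ronke is living and takes 1/24.
Chidinma is living and takes 1/24.
Uzoma is living and takes 1/24.
Segun predeceased; the 1/24 allotted to Segun's branch passes to Segun's issue by representation.
Lanre is the sole taker at this level and receives the full 1/24.
Chukwudi is living and takes 1/6.

Abiodun 1/2; Chidinma 1/24; Chukwudi 1/6; Dayo 1/54; Ebele 1/54; Folake 1/54; Jide 1/18; Lanre 1/24; Ronke 1/24; Uzoma 1/24; Zainab 1/18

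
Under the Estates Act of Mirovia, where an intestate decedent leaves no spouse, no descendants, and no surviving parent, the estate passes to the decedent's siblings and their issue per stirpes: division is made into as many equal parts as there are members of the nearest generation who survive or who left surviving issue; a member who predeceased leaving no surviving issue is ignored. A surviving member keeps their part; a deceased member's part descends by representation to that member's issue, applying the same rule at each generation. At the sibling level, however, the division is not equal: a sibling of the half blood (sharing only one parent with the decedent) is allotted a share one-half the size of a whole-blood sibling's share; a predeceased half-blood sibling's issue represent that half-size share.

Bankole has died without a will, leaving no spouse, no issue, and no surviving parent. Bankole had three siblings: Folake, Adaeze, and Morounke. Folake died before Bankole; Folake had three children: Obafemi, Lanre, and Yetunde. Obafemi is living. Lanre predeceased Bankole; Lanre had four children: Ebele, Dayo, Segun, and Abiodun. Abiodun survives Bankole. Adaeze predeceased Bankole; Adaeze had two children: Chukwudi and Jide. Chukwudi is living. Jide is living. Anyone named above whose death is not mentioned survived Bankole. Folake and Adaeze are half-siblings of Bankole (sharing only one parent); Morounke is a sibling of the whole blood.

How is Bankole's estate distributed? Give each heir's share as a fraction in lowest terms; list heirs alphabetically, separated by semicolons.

Abiodun 1/48; Chukwudi 1/8; Dayo 1/48; Ebele 1/48; Jide 1/8; Morounke 1/2; Obafemi 1/12; Segun 1/48; Yetunde 1/12

No spouse, descendants, or parent survives, so the estate passes to Bankole's siblings per stirpes.
Half-blood siblings count for one-half the weight of whole-blood siblings at the initial division.
Dividing 1 in proportion to weights (total weight 2): Folake (weight 1/2) → 1/4; Adaeze (weight 1/2) → 1/4; Morounke (weight 1) → 1/2.
Folake predeceased; the 1/4 allotted to Folake's branch passes to Folake's issue by representation.
The 1/4 is divided into 3 equal shares of 1/12 among Obafemi, Lanre, Yetunde.
Obafemi is living and takes 1/12.
Lanre predeceased; the 1/12 allotted to Lanre's branch passes to Lanre's issue by representation.
The 1/12 is divided into 4 equal shares of 1/48 among Ebele, Dayo, Segun, Abiodun.
Ebele is living and takes 1/48.
Dayo is living and takes 1/48.
Segun is living and takes 1/48.
Abiodun is living and takes 1/48.
Yetunde is living and takes 1/12.
Adaeze predeceased; the 1/4 allotted to Adaeze's branch passes to Adaeze's issue by representation.
The 1/4 is divided into 2 equal shares of 1/8 among Chukwudi, Jide.
Chukwudi is living and takes 1/8.
Jide is living and takes 1/8.
Morounke is living and takes 1/2.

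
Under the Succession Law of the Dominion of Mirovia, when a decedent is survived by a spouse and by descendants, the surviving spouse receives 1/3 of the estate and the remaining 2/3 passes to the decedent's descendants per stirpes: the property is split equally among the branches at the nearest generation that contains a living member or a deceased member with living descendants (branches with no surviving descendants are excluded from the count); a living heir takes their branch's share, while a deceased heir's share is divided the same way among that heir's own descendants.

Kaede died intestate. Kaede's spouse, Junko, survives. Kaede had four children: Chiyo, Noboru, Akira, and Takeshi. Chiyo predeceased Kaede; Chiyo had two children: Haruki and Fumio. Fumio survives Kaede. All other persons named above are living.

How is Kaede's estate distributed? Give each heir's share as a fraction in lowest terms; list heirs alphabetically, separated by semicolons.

Akira 1/6; Fumio 1/12; Haruki 1/12; Junko 1/3; Noboru 1/6; Takeshi 1/6

Junko, as surviving spouse, takes 1/3.
The remaining 2/3 passes to Kaede's descendants per stirpes.
The 2/3 is divided into 4 equal shares of 1/6 among Chiyo, Noboru, Akira, Takeshi.
Chiyo predeceased; the 1/6 allotted to Chiyo's branch passes to Chiyo's issue by representation.
The 1/6 is divided into 2 equal shares of 1/12 among Haruki, Fumio.
Haruki is living and takes 1/12.
Fumio is living and takes 1/12.
Noboru is living and takes 1/6.
Akira is living and takes 1/6.
Takeshi is living and takes 1/6.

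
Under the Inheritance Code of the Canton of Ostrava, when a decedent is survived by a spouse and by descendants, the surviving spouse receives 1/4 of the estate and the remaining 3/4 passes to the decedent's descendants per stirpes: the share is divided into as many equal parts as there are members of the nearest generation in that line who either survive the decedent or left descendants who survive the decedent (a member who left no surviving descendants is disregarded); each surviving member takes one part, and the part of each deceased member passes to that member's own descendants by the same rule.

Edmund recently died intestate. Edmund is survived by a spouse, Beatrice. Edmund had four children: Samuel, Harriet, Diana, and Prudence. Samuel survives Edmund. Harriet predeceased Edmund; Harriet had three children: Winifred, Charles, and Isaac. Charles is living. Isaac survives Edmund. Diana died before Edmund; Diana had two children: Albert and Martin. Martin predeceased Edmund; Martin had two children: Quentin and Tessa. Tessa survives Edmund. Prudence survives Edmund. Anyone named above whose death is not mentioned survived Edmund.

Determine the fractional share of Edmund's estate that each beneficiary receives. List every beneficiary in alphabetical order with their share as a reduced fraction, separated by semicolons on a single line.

Albert 3/32; Beatrice 1/4; Charles 1/16; Isaac 1/16; Prudence 3/16; Quentin 3/64; Samuel 3/16; Tessa 3/64; Winifred 1/16

Beatrice, as surviving spouse, takes 1/4.
The remaining 3/4 passes to Edmund's descendants per stirpes.
The 3/4 is divided into 4 equal shares of 3/16 among Samuel, Harriet, Diana, Prudence.
Samuel is living and takes 3/16.
Harriet predeceased; the 3/16 allotted to Harriet's branch passes to Harriet's issue by representation.
The 3/16 is divided into 3 equal shares of 1/16 among Winifred, Charles, Isaac.
Winifred is living and takes 1/16.
Charles is living and takes 1/16.
Isaac is living and takes 1/16.
Diana predeceased; the 3/16 allotted to Diana's branch passes to Diana's issue by representation.
The 3/16 is divided into 2 equal shares of 3/32 among Albert, Martin.
Albert is living and takes 3/32.
Martin predeceased; the 3/32 allotted to Martin's branch passes to Martin's issue by representation.
The 3/32 is divided into 2 equal shares of 3/64 among Quentin, Tessa.
Quentin is living and takes 3/64.
Tessa is living and takes 3/64.
Prudence is living and takes 3/16.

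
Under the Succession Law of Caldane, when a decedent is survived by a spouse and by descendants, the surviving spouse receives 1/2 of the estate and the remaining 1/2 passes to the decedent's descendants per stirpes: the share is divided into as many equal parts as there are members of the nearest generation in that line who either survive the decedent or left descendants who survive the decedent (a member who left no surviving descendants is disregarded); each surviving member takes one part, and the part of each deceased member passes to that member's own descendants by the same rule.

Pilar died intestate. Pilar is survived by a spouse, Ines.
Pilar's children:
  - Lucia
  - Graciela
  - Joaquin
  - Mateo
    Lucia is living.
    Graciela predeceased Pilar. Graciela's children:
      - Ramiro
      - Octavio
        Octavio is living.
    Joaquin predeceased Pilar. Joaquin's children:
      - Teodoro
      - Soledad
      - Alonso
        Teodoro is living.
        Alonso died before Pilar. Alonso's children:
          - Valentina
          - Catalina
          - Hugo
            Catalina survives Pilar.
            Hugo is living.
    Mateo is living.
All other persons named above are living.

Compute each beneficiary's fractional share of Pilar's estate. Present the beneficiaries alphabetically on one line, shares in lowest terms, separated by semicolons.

Ines, as surviving spouse, takes 1/2.
The remaining 1/2 passes to Pilar's descendants per stirpes.
The 1/2 is divided into 4 equal shares of 1/8 among Lucia, Graciela, Joaquin, Mateo.
Lucia is living and takes 1/8.
Graciela predeceased; the 1/8 allotted to Graciela's branch passes to Graciela's issue by representation.
The 1/8 is divided into 2 equal shares of 1/16 among Ramiro, Octavio.
Ramiro is living and takes 1/16.
Octavio is living and takes 1/16.
Joaquin predeceased; the 1/8 allotted to Joaquin's branch passes to Joaquin's issue by representation.
The 1/8 is divided into 3 equal shares of 1/24 among Teodoro, Soledad, Alonso.
Teodoro is living and takes 1/24.
Soledad is living and takes 1/24.
Alonso predeceased; the 1/24 allotted to Alonso's branch passes to Alonso's issue by representation.
The 1/24 is divided into 3 equal shares of 1/72 among Valentina, Catalina, Hugo.
Valentina is living and takes 1/72.
Catalina is living and takes 1/72.
Hugo is living and takes 1/72.
Mateo is living and takes 1/8.

Catalina 1/72; Hugo 1/72; Ines 1/2; Lucia 1/8; Mateo 1/8; Octavio 1/16; Ramiro 1/16; Soledad 1/24; Teodoro 1/24; Valentina 1/72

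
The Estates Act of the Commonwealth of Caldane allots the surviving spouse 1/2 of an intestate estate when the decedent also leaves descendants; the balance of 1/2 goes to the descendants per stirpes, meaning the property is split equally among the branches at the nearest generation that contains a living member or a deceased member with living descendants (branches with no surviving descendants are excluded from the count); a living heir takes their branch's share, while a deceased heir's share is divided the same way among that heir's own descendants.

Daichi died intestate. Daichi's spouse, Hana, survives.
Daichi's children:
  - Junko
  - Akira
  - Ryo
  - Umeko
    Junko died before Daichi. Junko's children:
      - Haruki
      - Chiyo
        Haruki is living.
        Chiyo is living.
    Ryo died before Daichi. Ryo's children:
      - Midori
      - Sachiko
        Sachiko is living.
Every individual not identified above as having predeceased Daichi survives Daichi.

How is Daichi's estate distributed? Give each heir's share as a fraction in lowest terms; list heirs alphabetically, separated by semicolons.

Hana, as surviving spouse, takes 1/2.
The remaining 1/2 passes to Daichi's descendants per stirpes.
The 1/2 is divided into 4 equal shares of 1/8 among Junko, Akira, Ryo, Umeko.
Junko predeceased; the 1/8 allotted to Junko's branch passes to Junko's issue by representation.
The 1/8 is divided into 2 equal shares of 1/16 among Haruki, Chiyo.
Haruki is living and takes 1/16.
Chiyo is living and takes 1/16.
Akira is living and takes 1/8.
Ryo predeceased; the 1/8 allotted to Ryo's branch passes to Ryo's issue by representation.
The 1/8 is divided into 2 equal shares of 1/16 among Midori, Sachiko.
Midori is living and takes 1/16.
Sachiko is living and takes 1/16.
Umeko is living and takes 1/8.

Akira 1/8; Chiyo 1/16; Hana 1/2; Haruki 1/16; Midori 1/16; Sachiko 1/16; Umeko 1/8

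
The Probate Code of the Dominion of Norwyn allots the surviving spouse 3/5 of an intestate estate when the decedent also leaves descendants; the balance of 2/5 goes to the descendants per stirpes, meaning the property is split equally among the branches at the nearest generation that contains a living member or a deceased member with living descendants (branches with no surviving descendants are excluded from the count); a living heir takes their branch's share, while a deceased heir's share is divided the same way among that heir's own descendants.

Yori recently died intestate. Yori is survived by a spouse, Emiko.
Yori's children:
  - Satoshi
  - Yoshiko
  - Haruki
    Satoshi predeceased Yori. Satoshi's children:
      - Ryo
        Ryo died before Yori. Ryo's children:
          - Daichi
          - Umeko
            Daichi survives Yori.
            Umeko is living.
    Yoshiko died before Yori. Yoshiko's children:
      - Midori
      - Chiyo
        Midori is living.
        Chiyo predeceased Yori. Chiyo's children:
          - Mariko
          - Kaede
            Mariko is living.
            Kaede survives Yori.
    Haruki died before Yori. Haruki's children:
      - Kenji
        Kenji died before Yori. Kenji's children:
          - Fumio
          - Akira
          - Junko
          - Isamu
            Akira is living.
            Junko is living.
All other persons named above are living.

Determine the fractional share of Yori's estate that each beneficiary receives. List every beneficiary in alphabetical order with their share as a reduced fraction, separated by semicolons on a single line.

Emiko, as surviving spouse, takes 3/5.
The remaining 2/5 passes to Yori's descendants per stirpes.
The 2/5 is divided into 3 equal shares of 2/15 among Satoshi, Yoshiko, Haruki.
Satoshi predeceased; the 2/15 allotted to Satoshi's branch passes to Satoshi's issue by representation.
Ryo's line is the sole branch at this level, so the full 2/15 passes to Ryo's issue by representation.
The 2/15 is divided into 2 equal shares of 1/15 among Daichi, Umeko.
Daichi is living and takes 1/15.
Umeko is living and takes 1/15.
Yoshiko predeceased; the 2/15 allotted to Yoshiko's branch passes to Yoshiko's issue by representation.
The 2/15 is divided into 2 equal shares of 1/15 among Midori, Chiyo.
Midori is living and takes 1/15.
Chiyo predeceased; the 1/15 allotted to Chiyo's branch passes to Chiyo's issue by representation.
The 1/15 is divided into 2 equal shares of 1/30 among Mariko, Kaede.
Mariko is living and takes 1/30.
Kaede is living and takes 1/30.
Haruki predeceased; the 2/15 allotted to Haruki's branch passes to Haruki's issue by representation.
Kenji's line is the sole branch at this level, so the full 2/15 passes to Kenji's issue by representation.
The 2/15 is divided into 4 equal shares of 1/30 among Fumio, Akira, Junko, Isamu.
Fumio is living and takes 1/30.
Akira is living and takes 1/30.
Junko is living and takes 1/30.
Isamu is living and takes 1/30.

Akira 1/30; Daichi 1/15; Emiko 3/5; Fumio 1/30; Isamu 1/30; Junko 1/30; Kaede 1/30; Mariko 1/30; Midori 1/15; Umeko 1/15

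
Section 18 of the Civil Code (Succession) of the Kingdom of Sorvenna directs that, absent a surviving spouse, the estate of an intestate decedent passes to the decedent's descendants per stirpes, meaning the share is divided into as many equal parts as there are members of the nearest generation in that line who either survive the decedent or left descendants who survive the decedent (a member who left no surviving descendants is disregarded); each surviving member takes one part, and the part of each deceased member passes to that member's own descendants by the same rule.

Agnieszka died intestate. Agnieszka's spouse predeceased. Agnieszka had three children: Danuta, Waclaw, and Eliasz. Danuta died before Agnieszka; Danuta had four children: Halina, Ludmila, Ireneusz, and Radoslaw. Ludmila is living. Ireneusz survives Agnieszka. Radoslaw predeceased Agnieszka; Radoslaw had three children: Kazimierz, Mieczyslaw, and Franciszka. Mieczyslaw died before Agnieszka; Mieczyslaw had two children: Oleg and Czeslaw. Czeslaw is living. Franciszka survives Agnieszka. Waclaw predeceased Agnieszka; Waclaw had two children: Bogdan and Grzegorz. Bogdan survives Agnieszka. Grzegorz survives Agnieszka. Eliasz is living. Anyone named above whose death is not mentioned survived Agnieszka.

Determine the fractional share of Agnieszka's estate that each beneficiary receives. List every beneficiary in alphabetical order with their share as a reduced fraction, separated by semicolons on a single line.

There is no surviving spouse, so the entire estate passes to Agnieszka's descendants per stirpes.
The estate is divided into 3 equal shares of 1/3 among Danuta, Waclaw, Eliasz.
Danuta predeceased; the 1/3 allotted to Danuta's branch passes to Danuta's issue by representation.
The 1/3 is divided into 4 equal shares of 1/12 among Halina, Ludmila, Ireneusz, Radoslaw.
Halina is living and takes 1/12.
Ludmila is living and takes 1/12.
Ireneusz is living and takes 1/12.
Radoslaw predeceased; the 1/12 allotted to Radoslaw's branch passes to Radoslaw's issue by representation.
The 1/12 is divided into 3 equal shares of 1/36 among Kazimierz, Mieczyslaw, Franciszka.
Kazimierz is living and takes 1/36.
Mieczyslaw predeceased; the 1/36 allotted to Mieczyslaw's branch passes to Mieczyslaw's issue by representation.
The 1/36 is divided into 2 equal shares of 1/72 among Oleg, Czeslaw.
Oleg is living and takes 1/72.
Czeslaw is living and takes 1/72.
Franciszka is living and takes 1/36.
Waclaw predeceased; the 1/3 allotted to Waclaw's branch passes to Waclaw's issue by representation.
The 1/3 is divided into 2 equal shares of 1/6 among Bogdan, Grzegorz.
Bogdan is living and takes 1/6.
Grzegorz is living and takes 1/6.
Eliasz is living and takes 1/3.

Bogdan 1/6; Czeslaw 1/72; Eliasz 1/3; Franciszka 1/36; Grzegorz 1/6; Halina 1/12; Ireneusz 1/12; Kazimierz 1/36; Ludmila 1/12; Oleg 1/72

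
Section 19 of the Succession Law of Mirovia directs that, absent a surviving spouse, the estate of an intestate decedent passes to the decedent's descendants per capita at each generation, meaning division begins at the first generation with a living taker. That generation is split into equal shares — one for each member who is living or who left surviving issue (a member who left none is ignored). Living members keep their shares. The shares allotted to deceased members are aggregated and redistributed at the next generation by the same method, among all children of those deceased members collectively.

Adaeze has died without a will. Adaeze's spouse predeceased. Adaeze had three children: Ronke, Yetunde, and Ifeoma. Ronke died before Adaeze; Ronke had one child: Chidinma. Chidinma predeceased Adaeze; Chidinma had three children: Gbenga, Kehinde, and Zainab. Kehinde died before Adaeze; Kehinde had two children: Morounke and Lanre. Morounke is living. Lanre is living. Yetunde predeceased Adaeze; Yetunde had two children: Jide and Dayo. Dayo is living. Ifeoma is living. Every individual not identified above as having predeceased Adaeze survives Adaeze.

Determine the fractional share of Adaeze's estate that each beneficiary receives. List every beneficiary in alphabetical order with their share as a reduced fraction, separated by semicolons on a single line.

Dayo 2/9; Gbenga 2/27; Ifeoma 1/3; Jide 2/9; Lanre 1/27; Morounke 1/27; Zainab 2/27

There is no surviving spouse, so the entire estate passes to Adaeze's descendants per capita at each generation.
At generation 1 (Ronke, Yetunde, Ifeoma) there are 3 shares of (1)/3 = 1/3 each.
Living: Ifeoma — each takes 1/3.
Deceased: Ronke and Yetunde. Their combined 2/3 is pooled and carried to generation 2.
At generation 2 (Chidinma, Jide, Dayo) there are 3 shares of (2/3)/3 = 2/9 each.
Living: Jide and Dayo — each takes 2/9.
Deceased: Chidinma. That 2/9 share is carried to generation 3.
At generation 3 (Gbenga, Kehinde, Zainab) there are 3 shares of (2/9)/3 = 2/27 each.
Living: Gbenga and Zainab — each takes 2/27.
Deceased: Kehinde. That 2/27 share is carried to generation 4.
At generation 4 (Morounke, Lanre) there are 2 shares of (2/27)/2 = 1/27 each.
Living: Morounke and Lanre — each takes 1/27.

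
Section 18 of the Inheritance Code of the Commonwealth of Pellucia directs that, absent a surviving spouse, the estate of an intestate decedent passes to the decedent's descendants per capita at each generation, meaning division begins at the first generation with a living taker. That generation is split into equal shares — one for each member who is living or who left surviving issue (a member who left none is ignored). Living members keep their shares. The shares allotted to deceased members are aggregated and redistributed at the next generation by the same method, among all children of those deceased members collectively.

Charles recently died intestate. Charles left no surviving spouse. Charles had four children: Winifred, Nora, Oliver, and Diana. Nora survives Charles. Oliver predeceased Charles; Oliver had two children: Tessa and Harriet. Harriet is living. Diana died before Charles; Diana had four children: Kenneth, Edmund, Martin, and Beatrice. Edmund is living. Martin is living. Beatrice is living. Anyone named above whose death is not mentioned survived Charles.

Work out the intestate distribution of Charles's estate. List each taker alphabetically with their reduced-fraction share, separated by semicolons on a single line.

There is no surviving spouse, so the entire estate passes to Charles's descendants per capita at each generation.
At generation 1 (Winifred, Nora, Oliver, Diana) there are 4 shares of (1)/4 = 1/4 each.
Living: Winifred and Nora — each takes 1/4.
Deceased: Oliver and Diana. Their combined 1/2 is pooled and carried to generation 2.
At generation 2 (Tessa, Harriet, Kenneth, Edmund, Martin, Beatrice) there are 6 shares of (1/2)/6 = 1/12 each.
Living: Tessa, Harriet, Kenneth, Edmund, Martin, and Beatrice — each takes 1/12.

Beatrice 1/12; Edmund 1/12; Harriet 1/12; Kenneth 1/12; Martin 1/12; Nora 1/4; Tessa 1/12; Winifred 1/4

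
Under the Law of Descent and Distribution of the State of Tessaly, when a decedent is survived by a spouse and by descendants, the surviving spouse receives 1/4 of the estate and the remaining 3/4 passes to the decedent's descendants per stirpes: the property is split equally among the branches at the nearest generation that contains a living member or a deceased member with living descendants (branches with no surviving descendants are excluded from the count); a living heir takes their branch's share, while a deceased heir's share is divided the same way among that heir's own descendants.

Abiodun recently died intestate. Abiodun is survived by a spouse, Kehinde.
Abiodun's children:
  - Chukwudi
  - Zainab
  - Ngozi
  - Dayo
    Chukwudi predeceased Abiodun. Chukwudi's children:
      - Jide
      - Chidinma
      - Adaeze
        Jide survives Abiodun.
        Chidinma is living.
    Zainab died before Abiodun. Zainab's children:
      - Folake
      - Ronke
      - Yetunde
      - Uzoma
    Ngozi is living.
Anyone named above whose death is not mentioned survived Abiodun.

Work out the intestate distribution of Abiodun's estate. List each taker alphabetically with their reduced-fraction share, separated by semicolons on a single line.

Adaeze 1/16; Chidinma 1/16; Dayo 3/16; Folake 3/64; Jide 1/16; Kehinde 1/4; Ngozi 3/16; Ronke 3/64; Uzoma 3/64; Yetunde 3/64

Kehinde, as surviving spouse, takes 1/4.
The remaining 3/4 passes to Abiodun's descendants per stirpes.
The 3/4 is divided into 4 equal shares of 3/16 among Chukwudi, Zainab, Ngozi, Dayo.
Chukwudi predeceased; the 3/16 allotted to Chukwudi's branch passes to Chukwudi's issue by representation.
The 3/16 is divided into 3 equal shares of 1/16 among Jide, Chidinma, Adaeze.
Jide is living and takes 1/16.
Chidinma is living and takes 1/16.
Adaeze is living and takes 1/16.
Zainab predeceased; the 3/16 allotted to Zainab's branch passes to Zainab's issue by representation.
The 3/16 is divided into 4 equal shares of 3/64 among Folake, Ronke, Yetunde, Uzoma.
Folake is living and takes 3/64.
Ronke is living and takes 3/64.
Yetunde is living and takes 3/64.
Uzoma is living and takes 3/64.
Ngozi is living and takes 3/16.
Dayo is living and takes 3/16.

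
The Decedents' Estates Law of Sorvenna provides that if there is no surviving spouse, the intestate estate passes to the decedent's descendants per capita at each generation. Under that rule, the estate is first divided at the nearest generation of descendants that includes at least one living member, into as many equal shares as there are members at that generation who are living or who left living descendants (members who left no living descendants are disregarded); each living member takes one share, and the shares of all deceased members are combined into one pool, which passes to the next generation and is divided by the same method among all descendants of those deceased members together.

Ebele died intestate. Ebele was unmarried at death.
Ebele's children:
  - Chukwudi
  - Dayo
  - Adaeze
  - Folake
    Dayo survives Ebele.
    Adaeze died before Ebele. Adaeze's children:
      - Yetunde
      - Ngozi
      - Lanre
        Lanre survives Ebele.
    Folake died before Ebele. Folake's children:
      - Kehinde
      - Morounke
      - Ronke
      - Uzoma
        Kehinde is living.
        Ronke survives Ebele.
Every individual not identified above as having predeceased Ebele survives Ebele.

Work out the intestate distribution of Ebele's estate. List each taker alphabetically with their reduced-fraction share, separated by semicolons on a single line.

There is no surviving spouse, so the entire estate passes to Ebele's descendants per capita at each generation.
At generation 1 (Chukwudi, Dayo, Adaeze, Folake) there are 4 shares of (1)/4 = 1/4 each.
Living: Chukwudi and Dayo — each takes 1/4.
Deceased: Adaeze and Folake. Their combined 1/2 is pooled and carried to generation 2.
At generation 2 (Yetunde, Ngozi, Lanre, Kehinde, Morounke, Ronke, Uzoma) there are 7 shares of (1/2)/7 = 1/14 each.
Living: Yetunde, Ngozi, Lanre, Kehinde, Morounke, Ronke, and Uzoma — each takes 1/14.

Chukwudi 1/4; Dayo 1/4; Kehinde 1/14; Lanre 1/14; Morounke 1/14; Ngozi 1/14; Ronke 1/14; Uzoma 1/14; Yetunde 1/14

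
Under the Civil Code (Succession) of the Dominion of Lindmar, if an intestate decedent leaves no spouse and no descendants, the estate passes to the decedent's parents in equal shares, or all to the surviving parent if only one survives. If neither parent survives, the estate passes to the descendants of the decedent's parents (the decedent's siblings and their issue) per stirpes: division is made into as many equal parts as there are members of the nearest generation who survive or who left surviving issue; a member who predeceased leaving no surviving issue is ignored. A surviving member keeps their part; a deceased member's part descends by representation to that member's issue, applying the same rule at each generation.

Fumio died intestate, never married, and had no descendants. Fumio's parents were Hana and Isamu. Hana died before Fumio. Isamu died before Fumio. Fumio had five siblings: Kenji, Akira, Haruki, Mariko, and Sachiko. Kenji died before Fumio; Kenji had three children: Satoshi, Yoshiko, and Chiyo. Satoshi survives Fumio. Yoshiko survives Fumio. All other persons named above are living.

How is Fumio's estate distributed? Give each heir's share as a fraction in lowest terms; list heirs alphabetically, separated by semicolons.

Akira 1/5; Chiyo 1/15; Haruki 1/5; Mariko 1/5; Sachiko 1/5; Satoshi 1/15; Yoshiko 1/15

Neither parent survives and there are no descendants, so the estate passes to Fumio's siblings and their issue per stirpes.
The estate is divided into 5 equal shares of 1/5 among Kenji, Akira, Haruki, Mariko, Sachiko.
Kenji predeceased; the 1/5 allotted to Kenji's branch passes to Kenji's issue by representation.
The 1/5 is divided into 3 equal shares of 1/15 among Satoshi, Yoshiko, Chiyo.
Satoshi is living and takes 1/15.
Yoshiko is living and takes 1/15.
Chiyo is living and takes 1/15.
Akira is living and takes 1/5.
Haruki is living and takes 1/5.
Mariko is living and takes 1/5.
Sachiko is living and takes 1/5.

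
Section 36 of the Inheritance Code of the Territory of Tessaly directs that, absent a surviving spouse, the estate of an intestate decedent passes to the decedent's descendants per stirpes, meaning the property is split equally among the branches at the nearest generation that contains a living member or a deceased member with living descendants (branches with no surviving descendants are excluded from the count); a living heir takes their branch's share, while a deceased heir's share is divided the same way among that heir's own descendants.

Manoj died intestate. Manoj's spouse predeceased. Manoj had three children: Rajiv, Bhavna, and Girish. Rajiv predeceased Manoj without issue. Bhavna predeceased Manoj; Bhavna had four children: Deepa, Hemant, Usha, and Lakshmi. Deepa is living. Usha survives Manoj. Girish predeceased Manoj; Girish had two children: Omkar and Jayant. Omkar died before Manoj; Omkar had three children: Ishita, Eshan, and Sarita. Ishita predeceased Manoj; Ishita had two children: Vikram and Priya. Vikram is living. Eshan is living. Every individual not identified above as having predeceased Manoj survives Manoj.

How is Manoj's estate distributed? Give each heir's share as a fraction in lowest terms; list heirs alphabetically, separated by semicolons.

Deepa 1/8; Eshan 1/12; Hemant 1/8; Jayant 1/4; Lakshmi 1/8; Priya 1/24; Sarita 1/12; Usha 1/8; Vikram 1/24

There is no surviving spouse, so the entire estate passes to Manoj's descendants per stirpes.
Rajiv left no surviving issue, so that branch lapses and is disregarded.
The estate is divided into 2 equal shares of 1/2 among Bhavna, Girish.
Bhavna predeceased; the 1/2 allotted to Bhavna's branch passes to Bhavna's issue by representation.
The 1/2 is divided into 4 equal shares of 1/8 among Deepa, Hemant, Usha, Lakshmi.
Deepa is living and takes 1/8.
Hemant is living and takes 1/8.
Usha is living and takes 1/8.
Lakshmi is living and takes 1/8.
Girish predeceased; the 1/2 allotted to Girish's branch passes to Girish's issue by representation.
The 1/2 is divided into 2 equal shares of 1/4 among Omkar, Jayant.
Omkar predeceased; the 1/4 allotted to Omkar's branch passes to Omkar's issue by representation.
The 1/4 is divided into 3 equal shares of 1/12 among Ishita, Eshan, Sarita.
Ishita predeceased; the 1/12 allotted to Ishita's branch passes to Ishita's issue by representation.
The 1/12 is divided into 2 equal shares of 1/24 among Vikram, Priya.
Vikram is living and takes 1/24.
Priya is living and takes 1/24.
Eshan is living and takes 1/12.
Sarita is living and takes 1/12.
Jayant is living and takes 1/4.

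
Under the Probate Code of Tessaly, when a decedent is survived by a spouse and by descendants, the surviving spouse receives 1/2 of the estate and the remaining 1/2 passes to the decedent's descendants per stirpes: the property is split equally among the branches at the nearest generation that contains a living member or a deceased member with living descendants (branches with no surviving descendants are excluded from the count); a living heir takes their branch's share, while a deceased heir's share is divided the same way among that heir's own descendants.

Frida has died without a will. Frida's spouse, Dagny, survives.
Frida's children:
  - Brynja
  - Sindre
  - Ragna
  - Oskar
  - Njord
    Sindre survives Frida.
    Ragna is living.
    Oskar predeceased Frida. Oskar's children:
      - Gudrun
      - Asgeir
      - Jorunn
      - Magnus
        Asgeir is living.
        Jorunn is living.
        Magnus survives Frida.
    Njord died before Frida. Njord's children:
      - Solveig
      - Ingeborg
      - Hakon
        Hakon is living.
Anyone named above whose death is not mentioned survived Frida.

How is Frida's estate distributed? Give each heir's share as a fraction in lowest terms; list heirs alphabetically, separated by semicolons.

Dagny, as surviving spouse, takes 1/2.
The remaining 1/2 passes to Frida's descendants per stirpes.
The 1/2 is divided into 5 equal shares of 1/10 among Brynja, Sindre, Ragna, Oskar, Njord.
Brynja is living and takes 1/10.
Sindre is living and takes 1/10.
Ragna is living and takes 1/10.
Oskar predeceased; the 1/10 allotted to Oskar's branch passes to Oskar's issue by representation.
The 1/10 is divided into 4 equal shares of 1/40 among Gudrun, Asgeir, Jorunn, Magnus.
Gudrun is living and takes 1/40.
Asgeir is living and takes 1/40.
Jorunn is living and takes 1/40.
Magnus is living and takes 1/40.
Njord predeceased; the 1/10 allotted to Njord's branch passes to Njord's issue by representation.
The 1/10 is divided into 3 equal shares of 1/30 among Solveig, Ingeborg, Hakon.
Solveig is living and takes 1/30.
Ingeborg is living and takes 1/30.
Hakon is living and takes 1/30.

Asgeir 1/40; Brynja 1/10; Dagny 1/2; Gudrun 1/40; Hakon 1/30; Ingeborg 1/30; Jorunn 1/40; Magnus 1/40; Ragna 1/10; Sindre 1/10; Solveig 1/30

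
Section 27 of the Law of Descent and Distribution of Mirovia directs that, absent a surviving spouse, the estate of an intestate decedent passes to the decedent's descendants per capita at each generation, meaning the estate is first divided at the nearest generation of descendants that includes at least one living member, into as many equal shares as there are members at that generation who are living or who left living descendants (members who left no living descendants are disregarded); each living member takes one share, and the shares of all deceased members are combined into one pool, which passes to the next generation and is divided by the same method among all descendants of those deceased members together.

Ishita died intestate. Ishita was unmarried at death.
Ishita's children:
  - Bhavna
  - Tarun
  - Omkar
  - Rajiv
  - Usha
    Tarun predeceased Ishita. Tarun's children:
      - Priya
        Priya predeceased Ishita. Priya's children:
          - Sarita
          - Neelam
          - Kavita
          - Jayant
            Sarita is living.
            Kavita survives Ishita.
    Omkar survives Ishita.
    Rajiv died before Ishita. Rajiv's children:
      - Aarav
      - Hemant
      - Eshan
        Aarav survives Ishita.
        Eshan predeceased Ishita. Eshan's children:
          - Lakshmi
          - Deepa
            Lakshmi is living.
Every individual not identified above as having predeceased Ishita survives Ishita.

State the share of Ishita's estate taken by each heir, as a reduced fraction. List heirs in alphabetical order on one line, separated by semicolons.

Aarav 1/10; Bhavna 1/5; Deepa 1/30; Hemant 1/10; Jayant 1/30; Kavita 1/30; Lakshmi 1/30; Neelam 1/30; Omkar 1/5; Sarita 1/30; Usha 1/5

There is no surviving spouse, so the entire estate passes to Ishita's descendants per capita at each generation.
At generation 1 (Bhavna, Tarun, Omkar, Rajiv, Usha) there are 5 shares of (1)/5 = 1/5 each.
Living: Bhavna, Omkar, and Usha — each takes 1/5.
Deceased: Tarun and Rajiv. Their combined 2/5 is pooled and carried to generation 2.
At generation 2 (Priya, Aarav, Hemant, Eshan) there are 4 shares of (2/5)/4 = 1/10 each.
Living: Aarav and Hemant — each takes 1/10.
Deceased: Priya and Eshan. Their combined 1/5 is pooled and carried to generation 3.
At generation 3 (Sarita, Neelam, Kavita, Jayant, Lakshmi, Deepa) there are 6 shares of (1/5)/6 = 1/30 each.
Living: Sarita, Neelam, Kavita, Jayant, Lakshmi, and Deepa — each takes 1/30.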